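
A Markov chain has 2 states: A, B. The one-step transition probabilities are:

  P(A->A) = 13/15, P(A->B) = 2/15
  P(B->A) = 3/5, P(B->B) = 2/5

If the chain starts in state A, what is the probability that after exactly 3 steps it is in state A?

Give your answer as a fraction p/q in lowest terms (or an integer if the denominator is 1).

Answer: 2773/3375

Derivation:
Computing P^3 by repeated multiplication:
P^1 =
  A: [13/15, 2/15]
  B: [3/5, 2/5]
P^2 =
  A: [187/225, 38/225]
  B: [19/25, 6/25]
P^3 =
  A: [2773/3375, 602/3375]
  B: [301/375, 74/375]

(P^3)[A -> A] = 2773/3375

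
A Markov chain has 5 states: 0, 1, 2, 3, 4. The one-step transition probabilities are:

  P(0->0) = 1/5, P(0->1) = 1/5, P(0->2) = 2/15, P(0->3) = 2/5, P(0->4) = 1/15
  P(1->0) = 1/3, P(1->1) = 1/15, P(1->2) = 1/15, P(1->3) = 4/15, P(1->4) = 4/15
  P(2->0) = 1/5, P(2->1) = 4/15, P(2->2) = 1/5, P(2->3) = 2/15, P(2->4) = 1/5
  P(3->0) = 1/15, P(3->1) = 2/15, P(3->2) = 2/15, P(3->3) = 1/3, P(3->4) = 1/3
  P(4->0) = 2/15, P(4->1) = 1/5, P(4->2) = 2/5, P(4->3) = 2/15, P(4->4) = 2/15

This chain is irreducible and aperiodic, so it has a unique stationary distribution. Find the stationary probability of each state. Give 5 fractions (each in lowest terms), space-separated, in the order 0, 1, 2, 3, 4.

The stationary distribution satisfies pi = pi * P, i.e.:
  pi_0 = 1/5*pi_0 + 1/3*pi_1 + 1/5*pi_2 + 1/15*pi_3 + 2/15*pi_4
  pi_1 = 1/5*pi_0 + 1/15*pi_1 + 4/15*pi_2 + 2/15*pi_3 + 1/5*pi_4
  pi_2 = 2/15*pi_0 + 1/15*pi_1 + 1/5*pi_2 + 2/15*pi_3 + 2/5*pi_4
  pi_3 = 2/5*pi_0 + 4/15*pi_1 + 2/15*pi_2 + 1/3*pi_3 + 2/15*pi_4
  pi_4 = 1/15*pi_0 + 4/15*pi_1 + 1/5*pi_2 + 1/3*pi_3 + 2/15*pi_4
with normalization: pi_0 + pi_1 + pi_2 + pi_3 + pi_4 = 1.

Using the first 4 balance equations plus normalization, the linear system A*pi = b is:
  [-4/5, 1/3, 1/5, 1/15, 2/15] . pi = 0
  [1/5, -14/15, 4/15, 2/15, 1/5] . pi = 0
  [2/15, 1/15, -4/5, 2/15, 2/5] . pi = 0
  [2/5, 4/15, 2/15, -2/3, 2/15] . pi = 0
  [1, 1, 1, 1, 1] . pi = 1

Solving yields:
  pi_0 = 203/1158
  pi_1 = 100/579
  pi_2 = 110/579
  pi_3 = 49/193
  pi_4 = 241/1158

Verification (pi * P):
  203/1158*1/5 + 100/579*1/3 + 110/579*1/5 + 49/193*1/15 + 241/1158*2/15 = 203/1158 = pi_0  (ok)
  203/1158*1/5 + 100/579*1/15 + 110/579*4/15 + 49/193*2/15 + 241/1158*1/5 = 100/579 = pi_1  (ok)
  203/1158*2/15 + 100/579*1/15 + 110/579*1/5 + 49/193*2/15 + 241/1158*2/5 = 110/579 = pi_2  (ok)
  203/1158*2/5 + 100/579*4/15 + 110/579*2/15 + 49/193*1/3 + 241/1158*2/15 = 49/193 = pi_3  (ok)
  203/1158*1/15 + 100/579*4/15 + 110/579*1/5 + 49/193*1/3 + 241/1158*2/15 = 241/1158 = pi_4  (ok)

Answer: 203/1158 100/579 110/579 49/193 241/1158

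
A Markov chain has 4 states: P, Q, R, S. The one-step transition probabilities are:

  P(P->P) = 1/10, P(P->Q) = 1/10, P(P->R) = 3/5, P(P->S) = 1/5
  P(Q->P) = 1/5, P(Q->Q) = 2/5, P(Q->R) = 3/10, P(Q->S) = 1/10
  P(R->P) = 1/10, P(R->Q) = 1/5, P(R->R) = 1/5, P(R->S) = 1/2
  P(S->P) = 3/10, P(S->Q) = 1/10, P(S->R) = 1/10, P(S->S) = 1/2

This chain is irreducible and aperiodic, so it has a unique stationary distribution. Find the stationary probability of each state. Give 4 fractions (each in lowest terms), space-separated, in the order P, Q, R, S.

The stationary distribution satisfies pi = pi * P, i.e.:
  pi_P = 1/10*pi_P + 1/5*pi_Q + 1/10*pi_R + 3/10*pi_S
  pi_Q = 1/10*pi_P + 2/5*pi_Q + 1/5*pi_R + 1/10*pi_S
  pi_R = 3/5*pi_P + 3/10*pi_Q + 1/5*pi_R + 1/10*pi_S
  pi_S = 1/5*pi_P + 1/10*pi_Q + 1/2*pi_R + 1/2*pi_S
with normalization: pi_P + pi_Q + pi_R + pi_S = 1.

Using the first 3 balance equations plus normalization, the linear system A*pi = b is:
  [-9/10, 1/5, 1/10, 3/10] . pi = 0
  [1/10, -3/5, 1/5, 1/10] . pi = 0
  [3/5, 3/10, -4/5, 1/10] . pi = 0
  [1, 1, 1, 1] . pi = 1

Solving yields:
  pi_P = 155/807
  pi_Q = 145/807
  pi_R = 208/807
  pi_S = 299/807

Verification (pi * P):
  155/807*1/10 + 145/807*1/5 + 208/807*1/10 + 299/807*3/10 = 155/807 = pi_P  (ok)
  155/807*1/10 + 145/807*2/5 + 208/807*1/5 + 299/807*1/10 = 145/807 = pi_Q  (ok)
  155/807*3/5 + 145/807*3/10 + 208/807*1/5 + 299/807*1/10 = 208/807 = pi_R  (ok)
  155/807*1/5 + 145/807*1/10 + 208/807*1/2 + 299/807*1/2 = 299/807 = pi_S  (ok)

Answer: 155/807 145/807 208/807 299/807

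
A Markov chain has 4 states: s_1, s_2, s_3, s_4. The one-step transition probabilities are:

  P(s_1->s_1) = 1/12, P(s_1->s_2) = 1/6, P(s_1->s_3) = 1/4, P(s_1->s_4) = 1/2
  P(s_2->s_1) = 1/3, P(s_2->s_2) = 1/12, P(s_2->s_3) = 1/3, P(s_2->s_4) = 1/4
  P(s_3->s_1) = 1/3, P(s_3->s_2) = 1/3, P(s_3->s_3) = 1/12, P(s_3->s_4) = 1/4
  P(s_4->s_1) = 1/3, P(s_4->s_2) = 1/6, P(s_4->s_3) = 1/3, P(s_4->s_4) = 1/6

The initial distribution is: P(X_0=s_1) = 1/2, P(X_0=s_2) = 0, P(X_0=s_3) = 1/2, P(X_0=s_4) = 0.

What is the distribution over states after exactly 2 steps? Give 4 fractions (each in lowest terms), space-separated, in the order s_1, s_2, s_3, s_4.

Answer: 9/32 25/144 79/288 13/48

Derivation:
Propagating the distribution step by step (d_{t+1} = d_t * P):
d_0 = (s_1=1/2, s_2=0, s_3=1/2, s_4=0)
  d_1[s_1] = 1/2*1/12 + 0*1/3 + 1/2*1/3 + 0*1/3 = 5/24
  d_1[s_2] = 1/2*1/6 + 0*1/12 + 1/2*1/3 + 0*1/6 = 1/4
  d_1[s_3] = 1/2*1/4 + 0*1/3 + 1/2*1/12 + 0*1/3 = 1/6
  d_1[s_4] = 1/2*1/2 + 0*1/4 + 1/2*1/4 + 0*1/6 = 3/8
d_1 = (s_1=5/24, s_2=1/4, s_3=1/6, s_4=3/8)
  d_2[s_1] = 5/24*1/12 + 1/4*1/3 + 1/6*1/3 + 3/8*1/3 = 9/32
  d_2[s_2] = 5/24*1/6 + 1/4*1/12 + 1/6*1/3 + 3/8*1/6 = 25/144
  d_2[s_3] = 5/24*1/4 + 1/4*1/3 + 1/6*1/12 + 3/8*1/3 = 79/288
  d_2[s_4] = 5/24*1/2 + 1/4*1/4 + 1/6*1/4 + 3/8*1/6 = 13/48
d_2 = (s_1=9/32, s_2=25/144, s_3=79/288, s_4=13/48)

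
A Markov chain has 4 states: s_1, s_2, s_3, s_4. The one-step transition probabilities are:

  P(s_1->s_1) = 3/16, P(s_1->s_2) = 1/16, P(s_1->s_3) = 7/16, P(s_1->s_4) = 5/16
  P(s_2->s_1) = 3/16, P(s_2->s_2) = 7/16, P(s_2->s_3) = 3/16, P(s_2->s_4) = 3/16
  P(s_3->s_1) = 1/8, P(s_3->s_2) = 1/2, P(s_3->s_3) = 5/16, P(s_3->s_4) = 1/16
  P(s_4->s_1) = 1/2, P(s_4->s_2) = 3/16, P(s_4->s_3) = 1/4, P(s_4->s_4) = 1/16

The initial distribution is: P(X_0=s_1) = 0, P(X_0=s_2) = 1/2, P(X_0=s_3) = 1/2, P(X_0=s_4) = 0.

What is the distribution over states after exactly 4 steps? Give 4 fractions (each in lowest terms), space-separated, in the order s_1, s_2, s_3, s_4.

Propagating the distribution step by step (d_{t+1} = d_t * P):
d_0 = (s_1=0, s_2=1/2, s_3=1/2, s_4=0)
  d_1[s_1] = 0*3/16 + 1/2*3/16 + 1/2*1/8 + 0*1/2 = 5/32
  d_1[s_2] = 0*1/16 + 1/2*7/16 + 1/2*1/2 + 0*3/16 = 15/32
  d_1[s_3] = 0*7/16 + 1/2*3/16 + 1/2*5/16 + 0*1/4 = 1/4
  d_1[s_4] = 0*5/16 + 1/2*3/16 + 1/2*1/16 + 0*1/16 = 1/8
d_1 = (s_1=5/32, s_2=15/32, s_3=1/4, s_4=1/8)
  d_2[s_1] = 5/32*3/16 + 15/32*3/16 + 1/4*1/8 + 1/8*1/2 = 27/128
  d_2[s_2] = 5/32*1/16 + 15/32*7/16 + 1/4*1/2 + 1/8*3/16 = 93/256
  d_2[s_3] = 5/32*7/16 + 15/32*3/16 + 1/4*5/16 + 1/8*1/4 = 17/64
  d_2[s_4] = 5/32*5/16 + 15/32*3/16 + 1/4*1/16 + 1/8*1/16 = 41/256
d_2 = (s_1=27/128, s_2=93/256, s_3=17/64, s_4=41/256)
  d_3[s_1] = 27/128*3/16 + 93/256*3/16 + 17/64*1/8 + 41/256*1/2 = 905/4096
  d_3[s_2] = 27/128*1/16 + 93/256*7/16 + 17/64*1/2 + 41/256*3/16 = 343/1024
  d_3[s_3] = 27/128*7/16 + 93/256*3/16 + 17/64*5/16 + 41/256*1/4 = 1161/4096
  d_3[s_4] = 27/128*5/16 + 93/256*3/16 + 17/64*1/16 + 41/256*1/16 = 329/2048
d_3 = (s_1=905/4096, s_2=343/1024, s_3=1161/4096, s_4=329/2048)
  d_4[s_1] = 905/4096*3/16 + 343/1024*3/16 + 1161/4096*1/8 + 329/2048*1/2 = 14417/65536
  d_4[s_2] = 905/4096*1/16 + 343/1024*7/16 + 1161/4096*1/2 + 329/2048*3/16 = 21771/65536
  d_4[s_3] = 905/4096*7/16 + 343/1024*3/16 + 1161/4096*5/16 + 329/2048*1/4 = 2361/8192
  d_4[s_4] = 905/4096*5/16 + 343/1024*3/16 + 1161/4096*1/16 + 329/2048*1/16 = 2615/16384
d_4 = (s_1=14417/65536, s_2=21771/65536, s_3=2361/8192, s_4=2615/16384)

Answer: 14417/65536 21771/65536 2361/8192 2615/16384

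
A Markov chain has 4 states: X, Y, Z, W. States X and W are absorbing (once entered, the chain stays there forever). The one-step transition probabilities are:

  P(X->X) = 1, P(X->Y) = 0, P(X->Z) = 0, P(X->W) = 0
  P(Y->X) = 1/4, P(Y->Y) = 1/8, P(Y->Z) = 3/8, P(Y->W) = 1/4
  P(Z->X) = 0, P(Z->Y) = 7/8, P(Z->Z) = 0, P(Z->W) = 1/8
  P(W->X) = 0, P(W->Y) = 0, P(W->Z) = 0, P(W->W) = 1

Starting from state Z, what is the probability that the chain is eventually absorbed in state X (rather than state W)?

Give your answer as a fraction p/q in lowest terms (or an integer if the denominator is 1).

Answer: 2/5

Derivation:
Let a_i = P(absorbed in X | start in state i).
Boundary conditions: a_X = 1, a_W = 0.
For each transient state i, a_i = sum_j P(i->j) * a_j:
  a_Y = 1/4*a_X + 1/8*a_Y + 3/8*a_Z + 1/4*a_W
  a_Z = 0*a_X + 7/8*a_Y + 0*a_Z + 1/8*a_W

Substituting a_X = 1 and a_W = 0, rearrange to (I - Q) a = r where r[i] = P(i -> X):
  [7/8, -3/8] . (a_Y, a_Z) = 1/4
  [-7/8, 1] . (a_Y, a_Z) = 0

Solving yields:
  a_Y = 16/35
  a_Z = 2/5

Starting state is Z, so the absorption probability is a_Z = 2/5.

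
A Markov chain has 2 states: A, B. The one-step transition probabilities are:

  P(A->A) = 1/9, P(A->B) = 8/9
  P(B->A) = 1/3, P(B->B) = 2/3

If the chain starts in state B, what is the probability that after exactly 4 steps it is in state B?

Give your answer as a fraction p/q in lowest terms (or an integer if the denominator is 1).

Answer: 1592/2187

Derivation:
Computing P^4 by repeated multiplication:
P^1 =
  A: [1/9, 8/9]
  B: [1/3, 2/3]
P^2 =
  A: [25/81, 56/81]
  B: [7/27, 20/27]
P^3 =
  A: [193/729, 536/729]
  B: [67/243, 176/243]
P^4 =
  A: [1801/6561, 4760/6561]
  B: [595/2187, 1592/2187]

(P^4)[B -> B] = 1592/2187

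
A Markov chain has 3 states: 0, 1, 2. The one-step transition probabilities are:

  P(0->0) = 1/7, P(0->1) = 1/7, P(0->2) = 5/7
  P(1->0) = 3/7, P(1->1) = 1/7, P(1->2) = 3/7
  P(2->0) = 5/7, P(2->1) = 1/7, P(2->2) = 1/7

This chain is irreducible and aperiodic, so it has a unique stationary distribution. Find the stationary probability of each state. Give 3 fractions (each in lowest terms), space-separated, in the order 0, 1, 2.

Answer: 3/7 1/7 3/7

Derivation:
The stationary distribution satisfies pi = pi * P, i.e.:
  pi_0 = 1/7*pi_0 + 3/7*pi_1 + 5/7*pi_2
  pi_1 = 1/7*pi_0 + 1/7*pi_1 + 1/7*pi_2
  pi_2 = 5/7*pi_0 + 3/7*pi_1 + 1/7*pi_2
with normalization: pi_0 + pi_1 + pi_2 = 1.

Using the first 2 balance equations plus normalization, the linear system A*pi = b is:
  [-6/7, 3/7, 5/7] . pi = 0
  [1/7, -6/7, 1/7] . pi = 0
  [1, 1, 1] . pi = 1

Solving yields:
  pi_0 = 3/7
  pi_1 = 1/7
  pi_2 = 3/7

Verification (pi * P):
  3/7*1/7 + 1/7*3/7 + 3/7*5/7 = 3/7 = pi_0  (ok)
  3/7*1/7 + 1/7*1/7 + 3/7*1/7 = 1/7 = pi_1  (ok)
  3/7*5/7 + 1/7*3/7 + 3/7*1/7 = 3/7 = pi_2  (ok)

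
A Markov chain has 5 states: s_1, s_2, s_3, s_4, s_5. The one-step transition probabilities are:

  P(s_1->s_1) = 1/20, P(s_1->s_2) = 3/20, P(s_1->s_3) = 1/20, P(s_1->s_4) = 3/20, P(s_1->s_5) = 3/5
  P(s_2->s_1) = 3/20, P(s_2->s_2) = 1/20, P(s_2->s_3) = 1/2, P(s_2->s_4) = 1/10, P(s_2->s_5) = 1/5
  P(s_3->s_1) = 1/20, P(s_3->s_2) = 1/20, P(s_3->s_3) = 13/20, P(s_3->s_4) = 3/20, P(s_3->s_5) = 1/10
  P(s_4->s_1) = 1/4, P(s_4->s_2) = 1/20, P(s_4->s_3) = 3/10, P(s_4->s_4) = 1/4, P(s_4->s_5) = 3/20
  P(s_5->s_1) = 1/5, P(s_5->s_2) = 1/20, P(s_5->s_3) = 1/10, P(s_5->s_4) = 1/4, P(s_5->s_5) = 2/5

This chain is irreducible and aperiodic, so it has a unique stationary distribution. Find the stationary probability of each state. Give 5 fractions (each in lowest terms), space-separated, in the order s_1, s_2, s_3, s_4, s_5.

Answer: 2317/17294 2741/43235 30187/86470 8309/43235 11299/43235

Derivation:
The stationary distribution satisfies pi = pi * P, i.e.:
  pi_s_1 = 1/20*pi_s_1 + 3/20*pi_s_2 + 1/20*pi_s_3 + 1/4*pi_s_4 + 1/5*pi_s_5
  pi_s_2 = 3/20*pi_s_1 + 1/20*pi_s_2 + 1/20*pi_s_3 + 1/20*pi_s_4 + 1/20*pi_s_5
  pi_s_3 = 1/20*pi_s_1 + 1/2*pi_s_2 + 13/20*pi_s_3 + 3/10*pi_s_4 + 1/10*pi_s_5
  pi_s_4 = 3/20*pi_s_1 + 1/10*pi_s_2 + 3/20*pi_s_3 + 1/4*pi_s_4 + 1/4*pi_s_5
  pi_s_5 = 3/5*pi_s_1 + 1/5*pi_s_2 + 1/10*pi_s_3 + 3/20*pi_s_4 + 2/5*pi_s_5
with normalization: pi_s_1 + pi_s_2 + pi_s_3 + pi_s_4 + pi_s_5 = 1.

Using the first 4 balance equations plus normalization, the linear system A*pi = b is:
  [-19/20, 3/20, 1/20, 1/4, 1/5] . pi = 0
  [3/20, -19/20, 1/20, 1/20, 1/20] . pi = 0
  [1/20, 1/2, -7/20, 3/10, 1/10] . pi = 0
  [3/20, 1/10, 3/20, -3/4, 1/4] . pi = 0
  [1, 1, 1, 1, 1] . pi = 1

Solving yields:
  pi_s_1 = 2317/17294
  pi_s_2 = 2741/43235
  pi_s_3 = 30187/86470
  pi_s_4 = 8309/43235
  pi_s_5 = 11299/43235

Verification (pi * P):
  2317/17294*1/20 + 2741/43235*3/20 + 30187/86470*1/20 + 8309/43235*1/4 + 11299/43235*1/5 = 2317/17294 = pi_s_1  (ok)
  2317/17294*3/20 + 2741/43235*1/20 + 30187/86470*1/20 + 8309/43235*1/20 + 11299/43235*1/20 = 2741/43235 = pi_s_2  (ok)
  2317/17294*1/20 + 2741/43235*1/2 + 30187/86470*13/20 + 8309/43235*3/10 + 11299/43235*1/10 = 30187/86470 = pi_s_3  (ok)
  2317/17294*3/20 + 2741/43235*1/10 + 30187/86470*3/20 + 8309/43235*1/4 + 11299/43235*1/4 = 8309/43235 = pi_s_4  (ok)
  2317/17294*3/5 + 2741/43235*1/5 + 30187/86470*1/10 + 8309/43235*3/20 + 11299/43235*2/5 = 11299/43235 = pi_s_5  (ok)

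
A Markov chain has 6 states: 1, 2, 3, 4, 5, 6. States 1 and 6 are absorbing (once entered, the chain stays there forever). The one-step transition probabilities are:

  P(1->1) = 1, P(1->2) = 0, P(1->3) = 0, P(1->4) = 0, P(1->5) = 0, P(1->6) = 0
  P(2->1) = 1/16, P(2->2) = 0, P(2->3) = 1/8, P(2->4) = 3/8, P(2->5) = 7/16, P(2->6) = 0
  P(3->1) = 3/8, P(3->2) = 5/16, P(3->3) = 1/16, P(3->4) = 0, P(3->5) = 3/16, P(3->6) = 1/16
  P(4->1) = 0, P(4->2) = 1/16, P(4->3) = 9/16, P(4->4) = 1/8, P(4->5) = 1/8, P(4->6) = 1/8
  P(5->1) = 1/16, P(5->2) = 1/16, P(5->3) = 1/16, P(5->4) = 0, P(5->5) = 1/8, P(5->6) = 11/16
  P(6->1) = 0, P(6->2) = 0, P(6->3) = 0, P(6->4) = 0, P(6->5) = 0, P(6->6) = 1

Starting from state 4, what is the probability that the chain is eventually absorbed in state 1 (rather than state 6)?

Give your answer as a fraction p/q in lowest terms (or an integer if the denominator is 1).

Answer: 7183/18470

Derivation:
Let a_i = P(absorbed in 1 | start in state i).
Boundary conditions: a_1 = 1, a_6 = 0.
For each transient state i, a_i = sum_j P(i->j) * a_j:
  a_2 = 1/16*a_1 + 0*a_2 + 1/8*a_3 + 3/8*a_4 + 7/16*a_5 + 0*a_6
  a_3 = 3/8*a_1 + 5/16*a_2 + 1/16*a_3 + 0*a_4 + 3/16*a_5 + 1/16*a_6
  a_4 = 0*a_1 + 1/16*a_2 + 9/16*a_3 + 1/8*a_4 + 1/8*a_5 + 1/8*a_6
  a_5 = 1/16*a_1 + 1/16*a_2 + 1/16*a_3 + 0*a_4 + 1/8*a_5 + 11/16*a_6

Substituting a_1 = 1 and a_6 = 0, rearrange to (I - Q) a = r where r[i] = P(i -> 1):
  [1, -1/8, -3/8, -7/16] . (a_2, a_3, a_4, a_5) = 1/16
  [-5/16, 15/16, 0, -3/16] . (a_2, a_3, a_4, a_5) = 3/8
  [-1/16, -9/16, 7/8, -1/8] . (a_2, a_3, a_4, a_5) = 0
  [-1/16, -1/16, 0, 7/8] . (a_2, a_3, a_4, a_5) = 1/16

Solving yields:
  a_2 = 6171/18470
  a_3 = 9939/18470
  a_4 = 7183/18470
  a_5 = 247/1847

Starting state is 4, so the absorption probability is a_4 = 7183/18470.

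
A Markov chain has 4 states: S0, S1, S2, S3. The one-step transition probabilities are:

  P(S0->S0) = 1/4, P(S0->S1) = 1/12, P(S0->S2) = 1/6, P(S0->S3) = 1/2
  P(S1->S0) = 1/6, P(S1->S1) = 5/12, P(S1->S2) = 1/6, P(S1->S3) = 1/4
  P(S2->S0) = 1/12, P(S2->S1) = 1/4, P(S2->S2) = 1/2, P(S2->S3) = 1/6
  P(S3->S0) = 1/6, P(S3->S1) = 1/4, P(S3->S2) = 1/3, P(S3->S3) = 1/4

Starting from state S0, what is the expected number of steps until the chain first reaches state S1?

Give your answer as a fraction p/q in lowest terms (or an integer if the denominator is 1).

Answer: 384/73

Derivation:
Let h_i = expected steps to first reach S1 from state i.
Boundary: h_S1 = 0.
First-step equations for the other states:
  h_S0 = 1 + 1/4*h_S0 + 1/12*h_S1 + 1/6*h_S2 + 1/2*h_S3
  h_S2 = 1 + 1/12*h_S0 + 1/4*h_S1 + 1/2*h_S2 + 1/6*h_S3
  h_S3 = 1 + 1/6*h_S0 + 1/4*h_S1 + 1/3*h_S2 + 1/4*h_S3

Substituting h_S1 = 0 and rearranging gives the linear system (I - Q) h = 1:
  [3/4, -1/6, -1/2] . (h_S0, h_S2, h_S3) = 1
  [-1/12, 1/2, -1/6] . (h_S0, h_S2, h_S3) = 1
  [-1/6, -1/3, 3/4] . (h_S0, h_S2, h_S3) = 1

Solving yields:
  h_S0 = 384/73
  h_S2 = 318/73
  h_S3 = 324/73

Starting state is S0, so the expected hitting time is h_S0 = 384/73.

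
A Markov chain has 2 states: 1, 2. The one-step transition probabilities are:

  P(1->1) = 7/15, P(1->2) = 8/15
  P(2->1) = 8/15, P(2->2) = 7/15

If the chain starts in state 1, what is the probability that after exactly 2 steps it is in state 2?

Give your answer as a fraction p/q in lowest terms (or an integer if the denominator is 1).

Answer: 112/225

Derivation:
Computing P^2 by repeated multiplication:
P^1 =
  1: [7/15, 8/15]
  2: [8/15, 7/15]
P^2 =
  1: [113/225, 112/225]
  2: [112/225, 113/225]

(P^2)[1 -> 2] = 112/225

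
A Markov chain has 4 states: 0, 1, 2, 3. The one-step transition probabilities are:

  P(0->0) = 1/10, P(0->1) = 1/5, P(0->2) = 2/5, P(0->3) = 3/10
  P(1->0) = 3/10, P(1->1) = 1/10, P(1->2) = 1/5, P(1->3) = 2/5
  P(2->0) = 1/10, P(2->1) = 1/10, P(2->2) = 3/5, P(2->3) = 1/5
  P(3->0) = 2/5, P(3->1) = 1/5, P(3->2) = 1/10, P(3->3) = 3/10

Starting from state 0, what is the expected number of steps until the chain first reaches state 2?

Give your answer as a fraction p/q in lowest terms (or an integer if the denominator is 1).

Answer: 220/59

Derivation:
Let h_i = expected steps to first reach 2 from state i.
Boundary: h_2 = 0.
First-step equations for the other states:
  h_0 = 1 + 1/10*h_0 + 1/5*h_1 + 2/5*h_2 + 3/10*h_3
  h_1 = 1 + 3/10*h_0 + 1/10*h_1 + 1/5*h_2 + 2/5*h_3
  h_3 = 1 + 2/5*h_0 + 1/5*h_1 + 1/10*h_2 + 3/10*h_3

Substituting h_2 = 0 and rearranging gives the linear system (I - Q) h = 1:
  [9/10, -1/5, -3/10] . (h_0, h_1, h_3) = 1
  [-3/10, 9/10, -2/5] . (h_0, h_1, h_3) = 1
  [-2/5, -1/5, 7/10] . (h_0, h_1, h_3) = 1

Solving yields:
  h_0 = 220/59
  h_1 = 266/59
  h_3 = 286/59

Starting state is 0, so the expected hitting time is h_0 = 220/59.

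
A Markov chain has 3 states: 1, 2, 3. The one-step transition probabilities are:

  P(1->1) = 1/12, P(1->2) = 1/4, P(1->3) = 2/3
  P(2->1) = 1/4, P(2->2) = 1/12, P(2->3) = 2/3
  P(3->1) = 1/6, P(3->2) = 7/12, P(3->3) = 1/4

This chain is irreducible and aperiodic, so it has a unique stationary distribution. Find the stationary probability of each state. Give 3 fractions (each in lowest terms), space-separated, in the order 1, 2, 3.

The stationary distribution satisfies pi = pi * P, i.e.:
  pi_1 = 1/12*pi_1 + 1/4*pi_2 + 1/6*pi_3
  pi_2 = 1/4*pi_1 + 1/12*pi_2 + 7/12*pi_3
  pi_3 = 2/3*pi_1 + 2/3*pi_2 + 1/4*pi_3
with normalization: pi_1 + pi_2 + pi_3 = 1.

Using the first 2 balance equations plus normalization, the linear system A*pi = b is:
  [-11/12, 1/4, 1/6] . pi = 0
  [1/4, -11/12, 7/12] . pi = 0
  [1, 1, 1] . pi = 1

Solving yields:
  pi_1 = 43/238
  pi_2 = 83/238
  pi_3 = 8/17

Verification (pi * P):
  43/238*1/12 + 83/238*1/4 + 8/17*1/6 = 43/238 = pi_1  (ok)
  43/238*1/4 + 83/238*1/12 + 8/17*7/12 = 83/238 = pi_2  (ok)
  43/238*2/3 + 83/238*2/3 + 8/17*1/4 = 8/17 = pi_3  (ok)

Answer: 43/238 83/238 8/17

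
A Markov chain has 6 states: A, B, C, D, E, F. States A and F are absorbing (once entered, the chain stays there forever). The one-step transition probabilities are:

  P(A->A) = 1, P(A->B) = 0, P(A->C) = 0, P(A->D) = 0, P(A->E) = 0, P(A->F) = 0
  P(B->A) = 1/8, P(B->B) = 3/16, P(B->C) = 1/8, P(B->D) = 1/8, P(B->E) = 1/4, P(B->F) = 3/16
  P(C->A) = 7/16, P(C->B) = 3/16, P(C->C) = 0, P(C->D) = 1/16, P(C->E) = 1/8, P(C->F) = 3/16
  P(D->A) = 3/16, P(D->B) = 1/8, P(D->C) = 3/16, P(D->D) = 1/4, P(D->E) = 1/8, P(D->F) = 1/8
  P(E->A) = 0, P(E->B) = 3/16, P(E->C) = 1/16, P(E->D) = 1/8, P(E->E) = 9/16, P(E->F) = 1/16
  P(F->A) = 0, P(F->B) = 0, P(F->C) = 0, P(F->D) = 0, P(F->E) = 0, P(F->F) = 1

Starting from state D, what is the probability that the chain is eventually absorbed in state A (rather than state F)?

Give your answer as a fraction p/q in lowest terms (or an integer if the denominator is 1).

Let a_i = P(absorbed in A | start in state i).
Boundary conditions: a_A = 1, a_F = 0.
For each transient state i, a_i = sum_j P(i->j) * a_j:
  a_B = 1/8*a_A + 3/16*a_B + 1/8*a_C + 1/8*a_D + 1/4*a_E + 3/16*a_F
  a_C = 7/16*a_A + 3/16*a_B + 0*a_C + 1/16*a_D + 1/8*a_E + 3/16*a_F
  a_D = 3/16*a_A + 1/8*a_B + 3/16*a_C + 1/4*a_D + 1/8*a_E + 1/8*a_F
  a_E = 0*a_A + 3/16*a_B + 1/16*a_C + 1/8*a_D + 9/16*a_E + 1/16*a_F

Substituting a_A = 1 and a_F = 0, rearrange to (I - Q) a = r where r[i] = P(i -> A):
  [13/16, -1/8, -1/8, -1/4] . (a_B, a_C, a_D, a_E) = 1/8
  [-3/16, 1, -1/16, -1/8] . (a_B, a_C, a_D, a_E) = 7/16
  [-1/8, -3/16, 3/4, -1/8] . (a_B, a_C, a_D, a_E) = 3/16
  [-3/16, -1/16, -1/8, 7/16] . (a_B, a_C, a_D, a_E) = 0

Solving yields:
  a_B = 5510/11639
  a_C = 7187/11639
  a_D = 6499/11639
  a_E = 5245/11639

Starting state is D, so the absorption probability is a_D = 6499/11639.

Answer: 6499/11639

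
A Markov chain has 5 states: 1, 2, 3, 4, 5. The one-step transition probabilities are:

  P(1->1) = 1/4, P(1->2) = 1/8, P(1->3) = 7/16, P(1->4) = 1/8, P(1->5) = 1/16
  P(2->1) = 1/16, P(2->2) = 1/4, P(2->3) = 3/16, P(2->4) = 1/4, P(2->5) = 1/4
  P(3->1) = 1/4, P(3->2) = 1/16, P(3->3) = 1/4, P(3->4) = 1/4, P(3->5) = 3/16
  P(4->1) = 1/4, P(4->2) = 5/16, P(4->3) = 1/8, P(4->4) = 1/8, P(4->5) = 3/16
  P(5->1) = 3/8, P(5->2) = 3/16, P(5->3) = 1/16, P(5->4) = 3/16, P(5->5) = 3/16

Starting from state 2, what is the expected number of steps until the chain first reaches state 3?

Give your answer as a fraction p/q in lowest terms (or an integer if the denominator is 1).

Let h_i = expected steps to first reach 3 from state i.
Boundary: h_3 = 0.
First-step equations for the other states:
  h_1 = 1 + 1/4*h_1 + 1/8*h_2 + 7/16*h_3 + 1/8*h_4 + 1/16*h_5
  h_2 = 1 + 1/16*h_1 + 1/4*h_2 + 3/16*h_3 + 1/4*h_4 + 1/4*h_5
  h_4 = 1 + 1/4*h_1 + 5/16*h_2 + 1/8*h_3 + 1/8*h_4 + 3/16*h_5
  h_5 = 1 + 3/8*h_1 + 3/16*h_2 + 1/16*h_3 + 3/16*h_4 + 3/16*h_5

Substituting h_3 = 0 and rearranging gives the linear system (I - Q) h = 1:
  [3/4, -1/8, -1/8, -1/16] . (h_1, h_2, h_4, h_5) = 1
  [-1/16, 3/4, -1/4, -1/4] . (h_1, h_2, h_4, h_5) = 1
  [-1/4, -5/16, 7/8, -3/16] . (h_1, h_2, h_4, h_5) = 1
  [-3/8, -3/16, -3/16, 13/16] . (h_1, h_2, h_4, h_5) = 1

Solving yields:
  h_1 = 47408/13841
  h_2 = 69088/13841
  h_4 = 69216/13841
  h_5 = 70832/13841

Starting state is 2, so the expected hitting time is h_2 = 69088/13841.

Answer: 69088/13841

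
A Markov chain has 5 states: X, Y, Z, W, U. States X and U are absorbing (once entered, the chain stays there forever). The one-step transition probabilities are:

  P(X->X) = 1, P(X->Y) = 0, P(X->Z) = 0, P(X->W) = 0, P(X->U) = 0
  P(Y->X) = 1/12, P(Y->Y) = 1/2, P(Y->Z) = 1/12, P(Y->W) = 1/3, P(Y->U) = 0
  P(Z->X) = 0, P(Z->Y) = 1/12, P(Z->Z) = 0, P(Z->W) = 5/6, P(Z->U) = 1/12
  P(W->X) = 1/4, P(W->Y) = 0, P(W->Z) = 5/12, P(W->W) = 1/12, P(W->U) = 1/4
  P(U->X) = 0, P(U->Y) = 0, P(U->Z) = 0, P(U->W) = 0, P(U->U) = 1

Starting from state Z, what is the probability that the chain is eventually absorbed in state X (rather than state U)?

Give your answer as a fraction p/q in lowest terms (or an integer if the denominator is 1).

Let a_i = P(absorbed in X | start in state i).
Boundary conditions: a_X = 1, a_U = 0.
For each transient state i, a_i = sum_j P(i->j) * a_j:
  a_Y = 1/12*a_X + 1/2*a_Y + 1/12*a_Z + 1/3*a_W + 0*a_U
  a_Z = 0*a_X + 1/12*a_Y + 0*a_Z + 5/6*a_W + 1/12*a_U
  a_W = 1/4*a_X + 0*a_Y + 5/12*a_Z + 1/12*a_W + 1/4*a_U

Substituting a_X = 1 and a_U = 0, rearrange to (I - Q) a = r where r[i] = P(i -> X):
  [1/2, -1/12, -1/3] . (a_Y, a_Z, a_W) = 1/12
  [-1/12, 1, -5/6] . (a_Y, a_Z, a_W) = 0
  [0, -5/12, 11/12] . (a_Y, a_Z, a_W) = 1/4

Solving yields:
  a_Y = 256/461
  a_Z = 203/461
  a_W = 218/461

Starting state is Z, so the absorption probability is a_Z = 203/461.

Answer: 203/461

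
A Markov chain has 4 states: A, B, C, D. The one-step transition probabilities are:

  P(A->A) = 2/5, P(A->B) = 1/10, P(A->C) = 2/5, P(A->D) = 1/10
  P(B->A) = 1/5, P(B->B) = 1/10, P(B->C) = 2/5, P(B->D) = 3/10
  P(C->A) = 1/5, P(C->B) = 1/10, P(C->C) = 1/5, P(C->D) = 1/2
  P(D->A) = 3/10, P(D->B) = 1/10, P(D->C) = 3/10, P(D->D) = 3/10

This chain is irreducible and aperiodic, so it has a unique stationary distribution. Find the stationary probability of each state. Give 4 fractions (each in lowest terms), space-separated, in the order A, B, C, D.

Answer: 36/125 1/10 77/250 38/125

Derivation:
The stationary distribution satisfies pi = pi * P, i.e.:
  pi_A = 2/5*pi_A + 1/5*pi_B + 1/5*pi_C + 3/10*pi_D
  pi_B = 1/10*pi_A + 1/10*pi_B + 1/10*pi_C + 1/10*pi_D
  pi_C = 2/5*pi_A + 2/5*pi_B + 1/5*pi_C + 3/10*pi_D
  pi_D = 1/10*pi_A + 3/10*pi_B + 1/2*pi_C + 3/10*pi_D
with normalization: pi_A + pi_B + pi_C + pi_D = 1.

Using the first 3 balance equations plus normalization, the linear system A*pi = b is:
  [-3/5, 1/5, 1/5, 3/10] . pi = 0
  [1/10, -9/10, 1/10, 1/10] . pi = 0
  [2/5, 2/5, -4/5, 3/10] . pi = 0
  [1, 1, 1, 1] . pi = 1

Solving yields:
  pi_A = 36/125
  pi_B = 1/10
  pi_C = 77/250
  pi_D = 38/125

Verification (pi * P):
  36/125*2/5 + 1/10*1/5 + 77/250*1/5 + 38/125*3/10 = 36/125 = pi_A  (ok)
  36/125*1/10 + 1/10*1/10 + 77/250*1/10 + 38/125*1/10 = 1/10 = pi_B  (ok)
  36/125*2/5 + 1/10*2/5 + 77/250*1/5 + 38/125*3/10 = 77/250 = pi_C  (ok)
  36/125*1/10 + 1/10*3/10 + 77/250*1/2 + 38/125*3/10 = 38/125 = pi_D  (ok)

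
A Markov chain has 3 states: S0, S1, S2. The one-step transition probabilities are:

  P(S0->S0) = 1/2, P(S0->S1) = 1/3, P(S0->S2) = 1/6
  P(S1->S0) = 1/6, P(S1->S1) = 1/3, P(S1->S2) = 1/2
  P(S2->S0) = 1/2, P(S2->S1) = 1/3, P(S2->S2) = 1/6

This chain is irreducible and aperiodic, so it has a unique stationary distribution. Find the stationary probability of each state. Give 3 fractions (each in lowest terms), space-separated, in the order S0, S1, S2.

Answer: 7/18 1/3 5/18

Derivation:
The stationary distribution satisfies pi = pi * P, i.e.:
  pi_S0 = 1/2*pi_S0 + 1/6*pi_S1 + 1/2*pi_S2
  pi_S1 = 1/3*pi_S0 + 1/3*pi_S1 + 1/3*pi_S2
  pi_S2 = 1/6*pi_S0 + 1/2*pi_S1 + 1/6*pi_S2
with normalization: pi_S0 + pi_S1 + pi_S2 = 1.

Using the first 2 balance equations plus normalization, the linear system A*pi = b is:
  [-1/2, 1/6, 1/2] . pi = 0
  [1/3, -2/3, 1/3] . pi = 0
  [1, 1, 1] . pi = 1

Solving yields:
  pi_S0 = 7/18
  pi_S1 = 1/3
  pi_S2 = 5/18

Verification (pi * P):
  7/18*1/2 + 1/3*1/6 + 5/18*1/2 = 7/18 = pi_S0  (ok)
  7/18*1/3 + 1/3*1/3 + 5/18*1/3 = 1/3 = pi_S1  (ok)
  7/18*1/6 + 1/3*1/2 + 5/18*1/6 = 5/18 = pi_S2  (ok)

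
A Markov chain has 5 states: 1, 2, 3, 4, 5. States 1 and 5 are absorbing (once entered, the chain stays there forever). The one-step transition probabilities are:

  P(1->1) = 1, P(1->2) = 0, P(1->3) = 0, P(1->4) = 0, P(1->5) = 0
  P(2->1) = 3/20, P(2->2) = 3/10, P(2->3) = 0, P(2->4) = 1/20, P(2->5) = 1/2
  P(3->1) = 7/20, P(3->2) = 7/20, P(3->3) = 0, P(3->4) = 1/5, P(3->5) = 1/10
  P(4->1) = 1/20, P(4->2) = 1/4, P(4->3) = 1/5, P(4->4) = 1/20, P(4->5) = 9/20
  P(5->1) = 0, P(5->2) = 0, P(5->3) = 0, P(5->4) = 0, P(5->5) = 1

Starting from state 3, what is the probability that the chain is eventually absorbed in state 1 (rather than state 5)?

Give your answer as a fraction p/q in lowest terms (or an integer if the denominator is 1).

Answer: 87/184

Derivation:
Let a_i = P(absorbed in 1 | start in state i).
Boundary conditions: a_1 = 1, a_5 = 0.
For each transient state i, a_i = sum_j P(i->j) * a_j:
  a_2 = 3/20*a_1 + 3/10*a_2 + 0*a_3 + 1/20*a_4 + 1/2*a_5
  a_3 = 7/20*a_1 + 7/20*a_2 + 0*a_3 + 1/5*a_4 + 1/10*a_5
  a_4 = 1/20*a_1 + 1/4*a_2 + 1/5*a_3 + 1/20*a_4 + 9/20*a_5

Substituting a_1 = 1 and a_5 = 0, rearrange to (I - Q) a = r where r[i] = P(i -> 1):
  [7/10, 0, -1/20] . (a_2, a_3, a_4) = 3/20
  [-7/20, 1, -1/5] . (a_2, a_3, a_4) = 7/20
  [-1/4, -1/5, 19/20] . (a_2, a_3, a_4) = 1/20

Solving yields:
  a_2 = 95/414
  a_3 = 87/184
  a_4 = 44/207

Starting state is 3, so the absorption probability is a_3 = 87/184.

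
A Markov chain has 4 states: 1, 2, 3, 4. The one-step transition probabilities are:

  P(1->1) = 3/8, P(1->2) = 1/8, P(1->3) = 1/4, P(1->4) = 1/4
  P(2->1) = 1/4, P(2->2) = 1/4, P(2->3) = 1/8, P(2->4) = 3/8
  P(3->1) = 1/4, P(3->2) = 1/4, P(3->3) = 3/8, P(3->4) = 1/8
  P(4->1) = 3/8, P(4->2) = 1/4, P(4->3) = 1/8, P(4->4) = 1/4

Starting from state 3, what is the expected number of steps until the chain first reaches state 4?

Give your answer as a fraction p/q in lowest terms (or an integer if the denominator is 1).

Let h_i = expected steps to first reach 4 from state i.
Boundary: h_4 = 0.
First-step equations for the other states:
  h_1 = 1 + 3/8*h_1 + 1/8*h_2 + 1/4*h_3 + 1/4*h_4
  h_2 = 1 + 1/4*h_1 + 1/4*h_2 + 1/8*h_3 + 3/8*h_4
  h_3 = 1 + 1/4*h_1 + 1/4*h_2 + 3/8*h_3 + 1/8*h_4

Substituting h_4 = 0 and rearranging gives the linear system (I - Q) h = 1:
  [5/8, -1/8, -1/4] . (h_1, h_2, h_3) = 1
  [-1/4, 3/4, -1/8] . (h_1, h_2, h_3) = 1
  [-1/4, -1/4, 5/8] . (h_1, h_2, h_3) = 1

Solving yields:
  h_1 = 25/6
  h_2 = 7/2
  h_3 = 14/3

Starting state is 3, so the expected hitting time is h_3 = 14/3.

Answer: 14/3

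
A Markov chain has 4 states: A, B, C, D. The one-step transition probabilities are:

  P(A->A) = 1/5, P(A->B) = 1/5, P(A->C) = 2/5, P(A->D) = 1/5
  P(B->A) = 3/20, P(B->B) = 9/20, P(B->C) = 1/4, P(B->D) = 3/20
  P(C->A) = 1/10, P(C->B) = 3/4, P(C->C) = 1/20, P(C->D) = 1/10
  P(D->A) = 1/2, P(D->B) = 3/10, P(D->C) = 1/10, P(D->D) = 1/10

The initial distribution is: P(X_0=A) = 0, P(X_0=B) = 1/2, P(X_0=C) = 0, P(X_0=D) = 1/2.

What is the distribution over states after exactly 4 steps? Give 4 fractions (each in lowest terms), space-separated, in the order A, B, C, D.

Propagating the distribution step by step (d_{t+1} = d_t * P):
d_0 = (A=0, B=1/2, C=0, D=1/2)
  d_1[A] = 0*1/5 + 1/2*3/20 + 0*1/10 + 1/2*1/2 = 13/40
  d_1[B] = 0*1/5 + 1/2*9/20 + 0*3/4 + 1/2*3/10 = 3/8
  d_1[C] = 0*2/5 + 1/2*1/4 + 0*1/20 + 1/2*1/10 = 7/40
  d_1[D] = 0*1/5 + 1/2*3/20 + 0*1/10 + 1/2*1/10 = 1/8
d_1 = (A=13/40, B=3/8, C=7/40, D=1/8)
  d_2[A] = 13/40*1/5 + 3/8*3/20 + 7/40*1/10 + 1/8*1/2 = 161/800
  d_2[B] = 13/40*1/5 + 3/8*9/20 + 7/40*3/4 + 1/8*3/10 = 161/400
  d_2[C] = 13/40*2/5 + 3/8*1/4 + 7/40*1/20 + 1/8*1/10 = 49/200
  d_2[D] = 13/40*1/5 + 3/8*3/20 + 7/40*1/10 + 1/8*1/10 = 121/800
d_2 = (A=161/800, B=161/400, C=49/200, D=121/800)
  d_3[A] = 161/800*1/5 + 161/400*3/20 + 49/200*1/10 + 121/800*1/2 = 803/4000
  d_3[B] = 161/800*1/5 + 161/400*9/20 + 49/200*3/4 + 121/800*3/10 = 901/2000
  d_3[C] = 161/800*2/5 + 161/400*1/4 + 49/200*1/20 + 121/800*1/10 = 417/2000
  d_3[D] = 161/800*1/5 + 161/400*3/20 + 49/200*1/10 + 121/800*1/10 = 561/4000
d_3 = (A=803/4000, B=901/2000, C=417/2000, D=561/4000)
  d_4[A] = 803/4000*1/5 + 901/2000*3/20 + 417/2000*1/10 + 561/4000*1/2 = 1987/10000
  d_4[B] = 803/4000*1/5 + 901/2000*9/20 + 417/2000*3/4 + 561/4000*3/10 = 17653/40000
  d_4[C] = 803/4000*2/5 + 901/2000*1/4 + 417/2000*1/20 + 561/4000*1/10 = 1739/8000
  d_4[D] = 803/4000*1/5 + 901/2000*3/20 + 417/2000*1/10 + 561/4000*1/10 = 713/5000
d_4 = (A=1987/10000, B=17653/40000, C=1739/8000, D=713/5000)

Answer: 1987/10000 17653/40000 1739/8000 713/5000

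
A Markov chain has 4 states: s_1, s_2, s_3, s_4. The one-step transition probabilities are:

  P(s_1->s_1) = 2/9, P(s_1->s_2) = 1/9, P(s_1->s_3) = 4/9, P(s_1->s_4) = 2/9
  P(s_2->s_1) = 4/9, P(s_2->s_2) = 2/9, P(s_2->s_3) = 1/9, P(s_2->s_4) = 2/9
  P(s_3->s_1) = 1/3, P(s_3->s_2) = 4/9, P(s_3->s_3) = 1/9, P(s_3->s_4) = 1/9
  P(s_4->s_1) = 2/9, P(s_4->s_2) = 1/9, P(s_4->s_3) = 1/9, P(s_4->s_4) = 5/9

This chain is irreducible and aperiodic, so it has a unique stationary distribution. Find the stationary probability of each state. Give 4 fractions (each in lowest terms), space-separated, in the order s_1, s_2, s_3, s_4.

The stationary distribution satisfies pi = pi * P, i.e.:
  pi_s_1 = 2/9*pi_s_1 + 4/9*pi_s_2 + 1/3*pi_s_3 + 2/9*pi_s_4
  pi_s_2 = 1/9*pi_s_1 + 2/9*pi_s_2 + 4/9*pi_s_3 + 1/9*pi_s_4
  pi_s_3 = 4/9*pi_s_1 + 1/9*pi_s_2 + 1/9*pi_s_3 + 1/9*pi_s_4
  pi_s_4 = 2/9*pi_s_1 + 2/9*pi_s_2 + 1/9*pi_s_3 + 5/9*pi_s_4
with normalization: pi_s_1 + pi_s_2 + pi_s_3 + pi_s_4 = 1.

Using the first 3 balance equations plus normalization, the linear system A*pi = b is:
  [-7/9, 4/9, 1/3, 2/9] . pi = 0
  [1/9, -7/9, 4/9, 1/9] . pi = 0
  [4/9, 1/9, -8/9, 1/9] . pi = 0
  [1, 1, 1, 1] . pi = 1

Solving yields:
  pi_s_1 = 88/303
  pi_s_2 = 41/202
  pi_s_3 = 21/101
  pi_s_4 = 181/606

Verification (pi * P):
  88/303*2/9 + 41/202*4/9 + 21/101*1/3 + 181/606*2/9 = 88/303 = pi_s_1  (ok)
  88/303*1/9 + 41/202*2/9 + 21/101*4/9 + 181/606*1/9 = 41/202 = pi_s_2  (ok)
  88/303*4/9 + 41/202*1/9 + 21/101*1/9 + 181/606*1/9 = 21/101 = pi_s_3  (ok)
  88/303*2/9 + 41/202*2/9 + 21/101*1/9 + 181/606*5/9 = 181/606 = pi_s_4  (ok)

Answer: 88/303 41/202 21/101 181/606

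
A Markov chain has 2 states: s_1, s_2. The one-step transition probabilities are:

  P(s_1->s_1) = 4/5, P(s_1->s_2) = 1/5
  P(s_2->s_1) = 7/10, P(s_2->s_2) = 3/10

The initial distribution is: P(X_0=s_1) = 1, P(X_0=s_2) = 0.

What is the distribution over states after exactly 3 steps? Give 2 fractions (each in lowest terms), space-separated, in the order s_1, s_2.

Answer: 389/500 111/500

Derivation:
Propagating the distribution step by step (d_{t+1} = d_t * P):
d_0 = (s_1=1, s_2=0)
  d_1[s_1] = 1*4/5 + 0*7/10 = 4/5
  d_1[s_2] = 1*1/5 + 0*3/10 = 1/5
d_1 = (s_1=4/5, s_2=1/5)
  d_2[s_1] = 4/5*4/5 + 1/5*7/10 = 39/50
  d_2[s_2] = 4/5*1/5 + 1/5*3/10 = 11/50
d_2 = (s_1=39/50, s_2=11/50)
  d_3[s_1] = 39/50*4/5 + 11/50*7/10 = 389/500
  d_3[s_2] = 39/50*1/5 + 11/50*3/10 = 111/500
d_3 = (s_1=389/500, s_2=111/500)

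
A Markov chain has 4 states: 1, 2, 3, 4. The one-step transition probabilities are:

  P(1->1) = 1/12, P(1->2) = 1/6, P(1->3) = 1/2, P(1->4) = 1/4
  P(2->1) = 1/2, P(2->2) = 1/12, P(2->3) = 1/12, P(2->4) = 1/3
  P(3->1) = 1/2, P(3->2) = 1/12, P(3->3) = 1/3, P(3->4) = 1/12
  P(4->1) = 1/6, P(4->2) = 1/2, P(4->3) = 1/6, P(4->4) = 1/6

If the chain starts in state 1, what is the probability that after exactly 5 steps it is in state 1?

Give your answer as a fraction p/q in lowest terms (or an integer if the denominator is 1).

Answer: 76121/248832

Derivation:
Computing P^5 by repeated multiplication:
P^1 =
  1: [1/12, 1/6, 1/2, 1/4]
  2: [1/2, 1/12, 1/12, 1/3]
  3: [1/2, 1/12, 1/3, 1/12]
  4: [1/6, 1/2, 1/6, 1/6]
P^2 =
  1: [55/144, 7/36, 19/72, 23/144]
  2: [13/72, 19/72, 49/144, 31/144]
  3: [19/72, 23/144, 55/144, 7/36]
  4: [3/8, 1/6, 5/24, 1/4]
P^3 =
  1: [497/1728, 157/864, 139/432, 361/1728]
  2: [305/864, 325/1728, 113/432, 341/1728]
  3: [281/864, 161/864, 527/1728, 317/1728]
  4: [25/96, 7/32, 5/16, 5/24]
P^4 =
  1: [6439/20736, 2015/10368, 3121/10368, 4025/20736]
  2: [2977/10368, 4043/20736, 6475/20736, 533/2592]
  3: [3145/10368, 3875/20736, 1609/5184, 4135/20736]
  4: [371/1152, 221/1152, 331/1152, 229/1152]
P^5 =
  1: [76121/248832, 11825/62208, 37841/124416, 49729/248832]
  2: [38795/124416, 24005/124416, 74195/248832, 49037/248832]
  3: [38213/124416, 47701/248832, 75629/248832, 12269/62208]
  4: [4141/13824, 667/3456, 4229/13824, 1393/6912]

(P^5)[1 -> 1] = 76121/248832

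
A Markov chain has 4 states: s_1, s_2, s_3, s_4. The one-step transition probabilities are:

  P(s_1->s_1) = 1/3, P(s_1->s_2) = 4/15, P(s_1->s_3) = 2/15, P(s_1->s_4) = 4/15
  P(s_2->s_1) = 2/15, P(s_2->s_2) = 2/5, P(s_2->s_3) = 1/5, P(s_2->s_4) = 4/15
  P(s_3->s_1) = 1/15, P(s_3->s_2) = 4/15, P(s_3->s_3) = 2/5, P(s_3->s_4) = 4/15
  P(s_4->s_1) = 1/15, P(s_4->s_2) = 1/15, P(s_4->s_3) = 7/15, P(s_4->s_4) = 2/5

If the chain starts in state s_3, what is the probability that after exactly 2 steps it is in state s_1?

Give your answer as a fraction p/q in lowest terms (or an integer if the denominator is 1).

Answer: 23/225

Derivation:
Computing P^2 by repeated multiplication:
P^1 =
  s_1: [1/3, 4/15, 2/15, 4/15]
  s_2: [2/15, 2/5, 1/5, 4/15]
  s_3: [1/15, 4/15, 2/5, 4/15]
  s_4: [1/15, 1/15, 7/15, 2/5]
P^2 =
  s_1: [13/75, 56/225, 62/225, 68/225]
  s_2: [29/225, 4/15, 68/225, 68/225]
  s_3: [23/225, 56/225, 26/75, 68/225]
  s_4: [4/45, 44/225, 89/225, 8/25]

(P^2)[s_3 -> s_1] = 23/225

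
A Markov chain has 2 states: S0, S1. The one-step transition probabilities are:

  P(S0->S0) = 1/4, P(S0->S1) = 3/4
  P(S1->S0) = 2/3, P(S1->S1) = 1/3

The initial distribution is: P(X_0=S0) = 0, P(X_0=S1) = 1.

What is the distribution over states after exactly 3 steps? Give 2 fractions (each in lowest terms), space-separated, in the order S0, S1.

Propagating the distribution step by step (d_{t+1} = d_t * P):
d_0 = (S0=0, S1=1)
  d_1[S0] = 0*1/4 + 1*2/3 = 2/3
  d_1[S1] = 0*3/4 + 1*1/3 = 1/3
d_1 = (S0=2/3, S1=1/3)
  d_2[S0] = 2/3*1/4 + 1/3*2/3 = 7/18
  d_2[S1] = 2/3*3/4 + 1/3*1/3 = 11/18
d_2 = (S0=7/18, S1=11/18)
  d_3[S0] = 7/18*1/4 + 11/18*2/3 = 109/216
  d_3[S1] = 7/18*3/4 + 11/18*1/3 = 107/216
d_3 = (S0=109/216, S1=107/216)

Answer: 109/216 107/216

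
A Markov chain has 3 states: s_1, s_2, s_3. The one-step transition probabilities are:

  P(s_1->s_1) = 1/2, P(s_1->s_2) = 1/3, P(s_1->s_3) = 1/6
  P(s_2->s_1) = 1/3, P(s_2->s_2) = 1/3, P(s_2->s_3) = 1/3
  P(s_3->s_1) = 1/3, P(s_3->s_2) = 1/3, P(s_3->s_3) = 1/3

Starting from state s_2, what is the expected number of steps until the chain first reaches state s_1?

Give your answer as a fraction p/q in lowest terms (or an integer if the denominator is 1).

Answer: 3

Derivation:
Let h_i = expected steps to first reach s_1 from state i.
Boundary: h_s_1 = 0.
First-step equations for the other states:
  h_s_2 = 1 + 1/3*h_s_1 + 1/3*h_s_2 + 1/3*h_s_3
  h_s_3 = 1 + 1/3*h_s_1 + 1/3*h_s_2 + 1/3*h_s_3

Substituting h_s_1 = 0 and rearranging gives the linear system (I - Q) h = 1:
  [2/3, -1/3] . (h_s_2, h_s_3) = 1
  [-1/3, 2/3] . (h_s_2, h_s_3) = 1

Solving yields:
  h_s_2 = 3
  h_s_3 = 3

Starting state is s_2, so the expected hitting time is h_s_2 = 3.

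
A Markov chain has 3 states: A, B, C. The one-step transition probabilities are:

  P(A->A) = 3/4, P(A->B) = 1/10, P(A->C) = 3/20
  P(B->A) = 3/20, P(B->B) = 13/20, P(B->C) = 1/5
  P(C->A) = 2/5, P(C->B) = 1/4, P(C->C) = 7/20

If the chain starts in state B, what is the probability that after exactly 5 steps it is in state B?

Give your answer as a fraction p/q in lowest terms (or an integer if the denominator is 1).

Answer: 1045083/3200000

Derivation:
Computing P^5 by repeated multiplication:
P^1 =
  A: [3/4, 1/10, 3/20]
  B: [3/20, 13/20, 1/5]
  C: [2/5, 1/4, 7/20]
P^2 =
  A: [51/80, 71/400, 37/200]
  B: [29/100, 39/80, 89/400]
  C: [191/400, 29/100, 93/400]
P^3 =
  A: [463/800, 1803/8000, 1567/8000]
  B: [3037/8000, 803/2000, 1751/8000]
  C: [3957/8000, 471/1600, 211/1000]
P^4 =
  A: [17479/32000, 20267/80000, 32071/160000]
  B: [69199/160000, 11317/32000, 4277/20000]
  C: [19981/40000, 46969/160000, 33107/160000]
P^5 =
  A: [337819/640000, 862087/3200000, 324409/1600000]
  B: [370367/800000, 1045083/3200000, 673449/3200000]
  C: [1604623/3200000, 46799/160000, 659397/3200000]

(P^5)[B -> B] = 1045083/3200000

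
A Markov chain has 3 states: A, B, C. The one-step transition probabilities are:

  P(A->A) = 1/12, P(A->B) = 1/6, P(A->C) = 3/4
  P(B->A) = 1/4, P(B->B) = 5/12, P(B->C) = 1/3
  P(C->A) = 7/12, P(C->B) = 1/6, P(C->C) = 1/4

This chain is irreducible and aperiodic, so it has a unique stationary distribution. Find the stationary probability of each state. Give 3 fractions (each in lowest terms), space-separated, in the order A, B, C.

Answer: 55/162 2/9 71/162

Derivation:
The stationary distribution satisfies pi = pi * P, i.e.:
  pi_A = 1/12*pi_A + 1/4*pi_B + 7/12*pi_C
  pi_B = 1/6*pi_A + 5/12*pi_B + 1/6*pi_C
  pi_C = 3/4*pi_A + 1/3*pi_B + 1/4*pi_C
with normalization: pi_A + pi_B + pi_C = 1.

Using the first 2 balance equations plus normalization, the linear system A*pi = b is:
  [-11/12, 1/4, 7/12] . pi = 0
  [1/6, -7/12, 1/6] . pi = 0
  [1, 1, 1] . pi = 1

Solving yields:
  pi_A = 55/162
  pi_B = 2/9
  pi_C = 71/162

Verification (pi * P):
  55/162*1/12 + 2/9*1/4 + 71/162*7/12 = 55/162 = pi_A  (ok)
  55/162*1/6 + 2/9*5/12 + 71/162*1/6 = 2/9 = pi_B  (ok)
  55/162*3/4 + 2/9*1/3 + 71/162*1/4 = 71/162 = pi_C  (ok)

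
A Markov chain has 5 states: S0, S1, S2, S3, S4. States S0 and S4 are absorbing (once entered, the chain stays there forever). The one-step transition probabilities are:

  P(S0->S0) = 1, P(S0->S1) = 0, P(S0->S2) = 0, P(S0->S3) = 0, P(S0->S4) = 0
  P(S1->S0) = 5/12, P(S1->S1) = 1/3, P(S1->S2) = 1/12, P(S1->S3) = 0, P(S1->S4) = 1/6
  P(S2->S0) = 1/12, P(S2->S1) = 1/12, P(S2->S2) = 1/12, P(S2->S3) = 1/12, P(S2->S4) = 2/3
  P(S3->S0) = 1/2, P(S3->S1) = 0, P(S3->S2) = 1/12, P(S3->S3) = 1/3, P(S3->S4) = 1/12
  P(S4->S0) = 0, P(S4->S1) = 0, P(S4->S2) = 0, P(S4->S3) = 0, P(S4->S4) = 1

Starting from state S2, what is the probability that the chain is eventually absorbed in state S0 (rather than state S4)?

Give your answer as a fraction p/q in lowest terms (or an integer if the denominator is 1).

Answer: 19/86

Derivation:
Let a_i = P(absorbed in S0 | start in state i).
Boundary conditions: a_S0 = 1, a_S4 = 0.
For each transient state i, a_i = sum_j P(i->j) * a_j:
  a_S1 = 5/12*a_S0 + 1/3*a_S1 + 1/12*a_S2 + 0*a_S3 + 1/6*a_S4
  a_S2 = 1/12*a_S0 + 1/12*a_S1 + 1/12*a_S2 + 1/12*a_S3 + 2/3*a_S4
  a_S3 = 1/2*a_S0 + 0*a_S1 + 1/12*a_S2 + 1/3*a_S3 + 1/12*a_S4

Substituting a_S0 = 1 and a_S4 = 0, rearrange to (I - Q) a = r where r[i] = P(i -> S0):
  [2/3, -1/12, 0] . (a_S1, a_S2, a_S3) = 5/12
  [-1/12, 11/12, -1/12] . (a_S1, a_S2, a_S3) = 1/12
  [0, -1/12, 2/3] . (a_S1, a_S2, a_S3) = 1/2

Solving yields:
  a_S1 = 449/688
  a_S2 = 19/86
  a_S3 = 535/688

Starting state is S2, so the absorption probability is a_S2 = 19/86.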